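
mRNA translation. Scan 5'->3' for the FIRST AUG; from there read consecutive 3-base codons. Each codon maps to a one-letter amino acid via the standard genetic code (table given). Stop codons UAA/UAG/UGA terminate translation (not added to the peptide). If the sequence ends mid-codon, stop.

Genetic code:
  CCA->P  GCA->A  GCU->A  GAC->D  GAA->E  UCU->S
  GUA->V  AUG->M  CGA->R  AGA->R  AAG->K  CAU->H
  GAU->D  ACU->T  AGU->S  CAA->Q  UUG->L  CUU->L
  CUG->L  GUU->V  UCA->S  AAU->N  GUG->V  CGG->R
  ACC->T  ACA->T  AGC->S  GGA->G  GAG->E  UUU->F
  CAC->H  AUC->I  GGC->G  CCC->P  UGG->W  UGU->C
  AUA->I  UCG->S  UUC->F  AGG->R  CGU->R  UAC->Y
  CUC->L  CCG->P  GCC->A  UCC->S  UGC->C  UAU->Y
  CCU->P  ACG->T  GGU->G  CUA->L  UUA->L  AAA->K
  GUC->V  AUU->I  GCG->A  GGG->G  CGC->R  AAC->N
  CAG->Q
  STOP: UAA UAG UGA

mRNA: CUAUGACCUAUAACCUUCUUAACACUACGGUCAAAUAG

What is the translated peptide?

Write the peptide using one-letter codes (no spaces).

Answer: MTYNLLNTTVK

Derivation:
start AUG at pos 2
pos 2: AUG -> M; peptide=M
pos 5: ACC -> T; peptide=MT
pos 8: UAU -> Y; peptide=MTY
pos 11: AAC -> N; peptide=MTYN
pos 14: CUU -> L; peptide=MTYNL
pos 17: CUU -> L; peptide=MTYNLL
pos 20: AAC -> N; peptide=MTYNLLN
pos 23: ACU -> T; peptide=MTYNLLNT
pos 26: ACG -> T; peptide=MTYNLLNTT
pos 29: GUC -> V; peptide=MTYNLLNTTV
pos 32: AAA -> K; peptide=MTYNLLNTTVK
pos 35: UAG -> STOP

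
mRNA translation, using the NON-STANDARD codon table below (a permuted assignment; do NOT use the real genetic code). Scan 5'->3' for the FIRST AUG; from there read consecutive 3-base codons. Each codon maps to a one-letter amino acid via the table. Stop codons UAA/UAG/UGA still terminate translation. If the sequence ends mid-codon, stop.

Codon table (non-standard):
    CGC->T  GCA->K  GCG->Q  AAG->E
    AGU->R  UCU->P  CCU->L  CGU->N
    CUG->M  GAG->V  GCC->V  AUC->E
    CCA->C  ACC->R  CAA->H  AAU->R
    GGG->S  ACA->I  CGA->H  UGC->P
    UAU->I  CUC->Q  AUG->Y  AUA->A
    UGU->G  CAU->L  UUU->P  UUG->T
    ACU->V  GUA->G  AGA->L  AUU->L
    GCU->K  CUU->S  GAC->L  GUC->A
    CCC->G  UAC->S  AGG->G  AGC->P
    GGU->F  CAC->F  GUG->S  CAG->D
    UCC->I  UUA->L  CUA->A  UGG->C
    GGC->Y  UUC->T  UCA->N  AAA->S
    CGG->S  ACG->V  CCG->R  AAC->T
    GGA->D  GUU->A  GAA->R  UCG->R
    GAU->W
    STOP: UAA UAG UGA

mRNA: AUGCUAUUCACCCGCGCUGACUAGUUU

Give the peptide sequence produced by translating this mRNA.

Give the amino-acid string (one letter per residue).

start AUG at pos 0
pos 0: AUG -> Y; peptide=Y
pos 3: CUA -> A; peptide=YA
pos 6: UUC -> T; peptide=YAT
pos 9: ACC -> R; peptide=YATR
pos 12: CGC -> T; peptide=YATRT
pos 15: GCU -> K; peptide=YATRTK
pos 18: GAC -> L; peptide=YATRTKL
pos 21: UAG -> STOP

Answer: YATRTKL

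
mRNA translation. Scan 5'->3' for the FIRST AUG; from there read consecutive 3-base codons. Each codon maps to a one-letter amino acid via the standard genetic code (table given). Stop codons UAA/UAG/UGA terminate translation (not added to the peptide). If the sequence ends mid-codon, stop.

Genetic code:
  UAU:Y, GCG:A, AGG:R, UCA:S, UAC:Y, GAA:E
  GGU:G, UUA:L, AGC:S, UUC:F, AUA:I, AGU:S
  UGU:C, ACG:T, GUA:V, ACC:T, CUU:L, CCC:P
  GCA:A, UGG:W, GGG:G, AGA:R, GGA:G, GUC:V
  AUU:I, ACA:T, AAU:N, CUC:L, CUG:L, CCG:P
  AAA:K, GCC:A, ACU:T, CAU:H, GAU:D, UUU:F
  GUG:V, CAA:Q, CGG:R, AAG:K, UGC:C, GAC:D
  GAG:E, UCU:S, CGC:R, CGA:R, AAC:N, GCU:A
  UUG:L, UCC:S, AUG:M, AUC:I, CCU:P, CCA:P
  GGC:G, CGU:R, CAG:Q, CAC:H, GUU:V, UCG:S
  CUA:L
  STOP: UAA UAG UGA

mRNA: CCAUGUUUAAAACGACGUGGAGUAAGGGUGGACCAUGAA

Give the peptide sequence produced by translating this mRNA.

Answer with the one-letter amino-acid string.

start AUG at pos 2
pos 2: AUG -> M; peptide=M
pos 5: UUU -> F; peptide=MF
pos 8: AAA -> K; peptide=MFK
pos 11: ACG -> T; peptide=MFKT
pos 14: ACG -> T; peptide=MFKTT
pos 17: UGG -> W; peptide=MFKTTW
pos 20: AGU -> S; peptide=MFKTTWS
pos 23: AAG -> K; peptide=MFKTTWSK
pos 26: GGU -> G; peptide=MFKTTWSKG
pos 29: GGA -> G; peptide=MFKTTWSKGG
pos 32: CCA -> P; peptide=MFKTTWSKGGP
pos 35: UGA -> STOP

Answer: MFKTTWSKGGP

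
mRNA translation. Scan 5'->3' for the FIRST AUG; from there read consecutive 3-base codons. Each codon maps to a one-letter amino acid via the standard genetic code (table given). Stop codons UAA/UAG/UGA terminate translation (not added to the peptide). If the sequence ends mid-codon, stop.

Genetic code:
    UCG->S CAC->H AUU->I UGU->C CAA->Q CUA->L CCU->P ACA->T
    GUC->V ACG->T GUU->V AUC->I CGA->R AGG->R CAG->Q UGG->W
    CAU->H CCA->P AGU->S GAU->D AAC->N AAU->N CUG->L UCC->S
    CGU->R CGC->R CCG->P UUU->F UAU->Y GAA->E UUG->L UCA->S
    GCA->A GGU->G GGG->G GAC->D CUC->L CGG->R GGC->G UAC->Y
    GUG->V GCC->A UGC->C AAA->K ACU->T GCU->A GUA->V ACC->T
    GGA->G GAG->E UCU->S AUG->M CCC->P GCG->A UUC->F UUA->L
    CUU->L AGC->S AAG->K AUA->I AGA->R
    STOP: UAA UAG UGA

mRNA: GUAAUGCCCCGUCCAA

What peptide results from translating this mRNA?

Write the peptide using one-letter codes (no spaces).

start AUG at pos 3
pos 3: AUG -> M; peptide=M
pos 6: CCC -> P; peptide=MP
pos 9: CGU -> R; peptide=MPR
pos 12: CCA -> P; peptide=MPRP
pos 15: only 1 nt remain (<3), stop (end of mRNA)

Answer: MPRP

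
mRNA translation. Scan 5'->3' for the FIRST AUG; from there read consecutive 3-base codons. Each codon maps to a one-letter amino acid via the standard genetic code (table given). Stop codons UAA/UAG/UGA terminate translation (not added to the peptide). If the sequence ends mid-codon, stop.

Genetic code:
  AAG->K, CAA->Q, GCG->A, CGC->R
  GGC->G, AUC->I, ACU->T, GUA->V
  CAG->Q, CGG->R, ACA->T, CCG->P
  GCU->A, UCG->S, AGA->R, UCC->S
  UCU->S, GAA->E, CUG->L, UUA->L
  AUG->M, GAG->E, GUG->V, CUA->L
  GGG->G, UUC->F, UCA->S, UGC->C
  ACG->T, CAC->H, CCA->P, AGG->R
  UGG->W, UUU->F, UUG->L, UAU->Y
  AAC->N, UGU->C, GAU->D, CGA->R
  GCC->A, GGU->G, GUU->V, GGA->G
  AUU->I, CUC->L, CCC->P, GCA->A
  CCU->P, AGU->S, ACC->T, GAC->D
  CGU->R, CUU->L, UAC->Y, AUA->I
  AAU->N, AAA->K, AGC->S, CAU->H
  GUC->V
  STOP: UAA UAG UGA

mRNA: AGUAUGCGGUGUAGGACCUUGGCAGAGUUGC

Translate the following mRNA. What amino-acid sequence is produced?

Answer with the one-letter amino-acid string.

start AUG at pos 3
pos 3: AUG -> M; peptide=M
pos 6: CGG -> R; peptide=MR
pos 9: UGU -> C; peptide=MRC
pos 12: AGG -> R; peptide=MRCR
pos 15: ACC -> T; peptide=MRCRT
pos 18: UUG -> L; peptide=MRCRTL
pos 21: GCA -> A; peptide=MRCRTLA
pos 24: GAG -> E; peptide=MRCRTLAE
pos 27: UUG -> L; peptide=MRCRTLAEL
pos 30: only 1 nt remain (<3), stop (end of mRNA)

Answer: MRCRTLAEL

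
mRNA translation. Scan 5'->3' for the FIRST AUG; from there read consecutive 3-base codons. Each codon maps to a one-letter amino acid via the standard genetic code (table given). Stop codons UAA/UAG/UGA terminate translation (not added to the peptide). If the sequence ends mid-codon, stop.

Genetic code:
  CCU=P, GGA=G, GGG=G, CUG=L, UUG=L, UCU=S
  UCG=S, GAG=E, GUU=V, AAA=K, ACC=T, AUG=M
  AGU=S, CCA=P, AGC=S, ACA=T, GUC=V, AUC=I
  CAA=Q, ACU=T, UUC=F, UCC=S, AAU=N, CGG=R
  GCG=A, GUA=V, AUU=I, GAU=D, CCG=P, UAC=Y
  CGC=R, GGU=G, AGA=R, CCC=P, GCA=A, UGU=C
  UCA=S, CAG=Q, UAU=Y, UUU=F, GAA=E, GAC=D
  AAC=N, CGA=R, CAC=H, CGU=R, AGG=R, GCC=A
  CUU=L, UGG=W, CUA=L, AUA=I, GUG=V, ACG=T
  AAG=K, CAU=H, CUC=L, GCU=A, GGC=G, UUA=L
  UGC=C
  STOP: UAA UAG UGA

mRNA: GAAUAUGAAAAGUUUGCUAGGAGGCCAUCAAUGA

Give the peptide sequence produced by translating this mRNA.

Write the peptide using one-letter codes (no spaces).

start AUG at pos 4
pos 4: AUG -> M; peptide=M
pos 7: AAA -> K; peptide=MK
pos 10: AGU -> S; peptide=MKS
pos 13: UUG -> L; peptide=MKSL
pos 16: CUA -> L; peptide=MKSLL
pos 19: GGA -> G; peptide=MKSLLG
pos 22: GGC -> G; peptide=MKSLLGG
pos 25: CAU -> H; peptide=MKSLLGGH
pos 28: CAA -> Q; peptide=MKSLLGGHQ
pos 31: UGA -> STOP

Answer: MKSLLGGHQ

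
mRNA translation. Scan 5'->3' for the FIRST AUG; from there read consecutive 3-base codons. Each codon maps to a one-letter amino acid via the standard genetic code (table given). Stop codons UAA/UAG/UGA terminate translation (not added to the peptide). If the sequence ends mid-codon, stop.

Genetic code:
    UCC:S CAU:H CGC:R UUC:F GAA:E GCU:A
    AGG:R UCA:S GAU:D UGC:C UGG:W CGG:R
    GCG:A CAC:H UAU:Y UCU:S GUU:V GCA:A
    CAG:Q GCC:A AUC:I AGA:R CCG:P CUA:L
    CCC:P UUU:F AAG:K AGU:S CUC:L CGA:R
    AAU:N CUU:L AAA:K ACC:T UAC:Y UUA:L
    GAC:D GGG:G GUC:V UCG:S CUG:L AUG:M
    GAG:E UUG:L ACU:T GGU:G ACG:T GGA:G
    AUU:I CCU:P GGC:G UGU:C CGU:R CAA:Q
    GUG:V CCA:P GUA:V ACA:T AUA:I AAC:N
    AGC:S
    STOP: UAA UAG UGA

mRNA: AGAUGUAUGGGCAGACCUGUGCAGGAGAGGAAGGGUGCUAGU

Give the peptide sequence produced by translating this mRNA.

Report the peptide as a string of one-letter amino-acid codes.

start AUG at pos 2
pos 2: AUG -> M; peptide=M
pos 5: UAU -> Y; peptide=MY
pos 8: GGG -> G; peptide=MYG
pos 11: CAG -> Q; peptide=MYGQ
pos 14: ACC -> T; peptide=MYGQT
pos 17: UGU -> C; peptide=MYGQTC
pos 20: GCA -> A; peptide=MYGQTCA
pos 23: GGA -> G; peptide=MYGQTCAG
pos 26: GAG -> E; peptide=MYGQTCAGE
pos 29: GAA -> E; peptide=MYGQTCAGEE
pos 32: GGG -> G; peptide=MYGQTCAGEEG
pos 35: UGC -> C; peptide=MYGQTCAGEEGC
pos 38: UAG -> STOP

Answer: MYGQTCAGEEGC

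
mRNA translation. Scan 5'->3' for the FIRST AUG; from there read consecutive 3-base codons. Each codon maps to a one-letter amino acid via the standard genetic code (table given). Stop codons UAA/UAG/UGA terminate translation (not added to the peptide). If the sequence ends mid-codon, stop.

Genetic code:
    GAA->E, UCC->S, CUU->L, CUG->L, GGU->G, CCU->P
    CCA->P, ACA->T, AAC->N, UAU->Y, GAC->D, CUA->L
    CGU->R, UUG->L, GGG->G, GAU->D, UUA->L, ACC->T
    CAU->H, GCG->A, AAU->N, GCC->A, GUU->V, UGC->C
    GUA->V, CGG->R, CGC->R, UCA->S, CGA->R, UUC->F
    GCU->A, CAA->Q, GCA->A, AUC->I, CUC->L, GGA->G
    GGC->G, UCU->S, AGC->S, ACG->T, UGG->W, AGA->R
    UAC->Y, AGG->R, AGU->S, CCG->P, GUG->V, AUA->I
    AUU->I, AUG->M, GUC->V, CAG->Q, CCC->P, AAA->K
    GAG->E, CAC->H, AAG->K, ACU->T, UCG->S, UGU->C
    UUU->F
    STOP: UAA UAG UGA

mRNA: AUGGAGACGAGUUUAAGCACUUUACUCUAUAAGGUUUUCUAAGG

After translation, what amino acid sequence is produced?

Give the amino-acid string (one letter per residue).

Answer: METSLSTLLYKVF

Derivation:
start AUG at pos 0
pos 0: AUG -> M; peptide=M
pos 3: GAG -> E; peptide=ME
pos 6: ACG -> T; peptide=MET
pos 9: AGU -> S; peptide=METS
pos 12: UUA -> L; peptide=METSL
pos 15: AGC -> S; peptide=METSLS
pos 18: ACU -> T; peptide=METSLST
pos 21: UUA -> L; peptide=METSLSTL
pos 24: CUC -> L; peptide=METSLSTLL
pos 27: UAU -> Y; peptide=METSLSTLLY
pos 30: AAG -> K; peptide=METSLSTLLYK
pos 33: GUU -> V; peptide=METSLSTLLYKV
pos 36: UUC -> F; peptide=METSLSTLLYKVF
pos 39: UAA -> STOP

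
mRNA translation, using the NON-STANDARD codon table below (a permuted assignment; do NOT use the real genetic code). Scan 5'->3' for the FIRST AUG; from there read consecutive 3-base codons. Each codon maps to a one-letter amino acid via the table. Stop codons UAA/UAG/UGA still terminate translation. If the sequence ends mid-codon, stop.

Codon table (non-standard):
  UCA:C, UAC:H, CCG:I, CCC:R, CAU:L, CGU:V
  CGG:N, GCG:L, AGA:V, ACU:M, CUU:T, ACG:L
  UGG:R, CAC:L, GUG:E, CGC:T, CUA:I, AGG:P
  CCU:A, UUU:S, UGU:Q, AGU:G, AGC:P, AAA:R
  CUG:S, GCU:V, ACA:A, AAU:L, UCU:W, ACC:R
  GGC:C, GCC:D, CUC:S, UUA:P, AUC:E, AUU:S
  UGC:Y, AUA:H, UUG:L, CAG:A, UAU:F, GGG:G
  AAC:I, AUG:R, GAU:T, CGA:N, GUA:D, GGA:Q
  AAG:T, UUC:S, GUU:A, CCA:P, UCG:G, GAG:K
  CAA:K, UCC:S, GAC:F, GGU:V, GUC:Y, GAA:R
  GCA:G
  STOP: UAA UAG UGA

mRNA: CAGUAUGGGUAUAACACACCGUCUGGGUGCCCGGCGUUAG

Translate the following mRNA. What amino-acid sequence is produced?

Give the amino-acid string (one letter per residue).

Answer: RVHALVSVDNV

Derivation:
start AUG at pos 4
pos 4: AUG -> R; peptide=R
pos 7: GGU -> V; peptide=RV
pos 10: AUA -> H; peptide=RVH
pos 13: ACA -> A; peptide=RVHA
pos 16: CAC -> L; peptide=RVHAL
pos 19: CGU -> V; peptide=RVHALV
pos 22: CUG -> S; peptide=RVHALVS
pos 25: GGU -> V; peptide=RVHALVSV
pos 28: GCC -> D; peptide=RVHALVSVD
pos 31: CGG -> N; peptide=RVHALVSVDN
pos 34: CGU -> V; peptide=RVHALVSVDNV
pos 37: UAG -> STOP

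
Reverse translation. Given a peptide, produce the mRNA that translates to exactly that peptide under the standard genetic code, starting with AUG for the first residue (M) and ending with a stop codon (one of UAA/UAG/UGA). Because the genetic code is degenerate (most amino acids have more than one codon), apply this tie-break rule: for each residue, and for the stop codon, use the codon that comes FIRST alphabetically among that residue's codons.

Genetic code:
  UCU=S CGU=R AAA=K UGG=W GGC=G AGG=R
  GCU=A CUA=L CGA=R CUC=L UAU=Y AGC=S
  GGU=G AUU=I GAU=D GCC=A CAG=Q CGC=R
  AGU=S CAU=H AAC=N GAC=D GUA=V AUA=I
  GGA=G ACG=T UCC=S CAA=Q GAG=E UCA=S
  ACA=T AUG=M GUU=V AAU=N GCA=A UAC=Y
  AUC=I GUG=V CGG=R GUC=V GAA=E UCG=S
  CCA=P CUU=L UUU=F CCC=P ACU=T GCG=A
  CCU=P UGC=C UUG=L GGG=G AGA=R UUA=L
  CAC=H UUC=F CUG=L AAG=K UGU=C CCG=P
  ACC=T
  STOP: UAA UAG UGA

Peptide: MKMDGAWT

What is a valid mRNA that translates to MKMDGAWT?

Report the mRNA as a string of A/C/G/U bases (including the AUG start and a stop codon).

residue 1: M -> AUG (start codon)
residue 2: K codons sorted = AAA,AAG -> pick first = AAA
residue 3: M -> AUG (only codon)
residue 4: D codons sorted = GAC,GAU -> pick first = GAC
residue 5: G codons sorted = GGA,GGC,GGG,GGU -> pick first = GGA
residue 6: A codons sorted = GCA,GCC,GCG,GCU -> pick first = GCA
residue 7: W -> UGG (only codon)
residue 8: T codons sorted = ACA,ACC,ACG,ACU -> pick first = ACA
terminator: stop codons sorted = UAA,UAG,UGA -> pick first = UAA

Answer: mRNA: AUGAAAAUGGACGGAGCAUGGACAUAA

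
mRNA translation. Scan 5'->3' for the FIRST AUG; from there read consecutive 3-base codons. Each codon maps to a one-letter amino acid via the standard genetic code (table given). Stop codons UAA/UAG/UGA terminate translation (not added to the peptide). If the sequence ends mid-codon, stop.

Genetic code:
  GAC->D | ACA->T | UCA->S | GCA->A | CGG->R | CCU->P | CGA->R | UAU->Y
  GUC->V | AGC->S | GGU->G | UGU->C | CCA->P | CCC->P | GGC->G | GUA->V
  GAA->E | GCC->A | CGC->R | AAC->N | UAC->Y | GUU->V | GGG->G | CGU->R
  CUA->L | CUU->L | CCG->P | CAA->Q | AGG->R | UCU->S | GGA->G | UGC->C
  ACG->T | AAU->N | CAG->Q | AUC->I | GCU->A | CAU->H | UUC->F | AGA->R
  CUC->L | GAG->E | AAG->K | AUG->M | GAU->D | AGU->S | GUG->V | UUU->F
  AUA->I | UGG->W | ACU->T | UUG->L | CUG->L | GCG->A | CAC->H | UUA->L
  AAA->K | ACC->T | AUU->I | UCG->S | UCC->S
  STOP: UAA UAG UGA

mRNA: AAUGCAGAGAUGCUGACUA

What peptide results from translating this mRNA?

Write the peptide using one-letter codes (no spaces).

Answer: MQRC

Derivation:
start AUG at pos 1
pos 1: AUG -> M; peptide=M
pos 4: CAG -> Q; peptide=MQ
pos 7: AGA -> R; peptide=MQR
pos 10: UGC -> C; peptide=MQRC
pos 13: UGA -> STOP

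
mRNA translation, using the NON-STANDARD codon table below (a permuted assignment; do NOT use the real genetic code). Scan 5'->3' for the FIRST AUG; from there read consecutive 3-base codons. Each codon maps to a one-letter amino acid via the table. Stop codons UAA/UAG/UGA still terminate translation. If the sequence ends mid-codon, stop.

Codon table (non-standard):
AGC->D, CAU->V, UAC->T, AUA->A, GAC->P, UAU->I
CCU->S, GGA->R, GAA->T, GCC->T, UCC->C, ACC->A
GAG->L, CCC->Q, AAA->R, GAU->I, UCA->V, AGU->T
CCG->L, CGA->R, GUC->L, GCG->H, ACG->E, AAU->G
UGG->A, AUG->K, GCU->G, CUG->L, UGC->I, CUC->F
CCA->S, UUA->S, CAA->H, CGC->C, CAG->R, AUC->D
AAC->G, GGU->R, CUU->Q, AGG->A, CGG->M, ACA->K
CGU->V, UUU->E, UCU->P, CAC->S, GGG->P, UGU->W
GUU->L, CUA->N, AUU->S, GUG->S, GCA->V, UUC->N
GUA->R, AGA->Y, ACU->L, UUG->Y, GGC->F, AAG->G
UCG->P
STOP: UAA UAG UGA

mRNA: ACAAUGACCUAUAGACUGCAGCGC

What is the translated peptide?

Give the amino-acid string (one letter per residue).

start AUG at pos 3
pos 3: AUG -> K; peptide=K
pos 6: ACC -> A; peptide=KA
pos 9: UAU -> I; peptide=KAI
pos 12: AGA -> Y; peptide=KAIY
pos 15: CUG -> L; peptide=KAIYL
pos 18: CAG -> R; peptide=KAIYLR
pos 21: CGC -> C; peptide=KAIYLRC
pos 24: only 0 nt remain (<3), stop (end of mRNA)

Answer: KAIYLRC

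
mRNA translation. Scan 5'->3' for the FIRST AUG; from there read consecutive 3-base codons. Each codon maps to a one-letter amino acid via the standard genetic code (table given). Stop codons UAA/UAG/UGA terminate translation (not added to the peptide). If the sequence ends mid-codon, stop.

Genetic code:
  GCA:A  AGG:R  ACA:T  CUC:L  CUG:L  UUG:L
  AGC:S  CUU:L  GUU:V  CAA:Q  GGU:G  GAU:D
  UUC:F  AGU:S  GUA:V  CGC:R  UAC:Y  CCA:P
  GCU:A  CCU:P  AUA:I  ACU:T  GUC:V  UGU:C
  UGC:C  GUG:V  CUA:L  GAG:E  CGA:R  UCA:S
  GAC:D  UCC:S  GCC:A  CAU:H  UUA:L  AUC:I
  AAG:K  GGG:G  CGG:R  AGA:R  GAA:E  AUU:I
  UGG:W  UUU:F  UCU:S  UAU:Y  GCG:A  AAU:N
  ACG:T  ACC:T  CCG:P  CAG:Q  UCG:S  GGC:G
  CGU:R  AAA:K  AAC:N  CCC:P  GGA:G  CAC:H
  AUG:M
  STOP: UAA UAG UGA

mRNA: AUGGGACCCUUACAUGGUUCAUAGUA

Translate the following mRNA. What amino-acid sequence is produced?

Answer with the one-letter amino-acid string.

start AUG at pos 0
pos 0: AUG -> M; peptide=M
pos 3: GGA -> G; peptide=MG
pos 6: CCC -> P; peptide=MGP
pos 9: UUA -> L; peptide=MGPL
pos 12: CAU -> H; peptide=MGPLH
pos 15: GGU -> G; peptide=MGPLHG
pos 18: UCA -> S; peptide=MGPLHGS
pos 21: UAG -> STOP

Answer: MGPLHGS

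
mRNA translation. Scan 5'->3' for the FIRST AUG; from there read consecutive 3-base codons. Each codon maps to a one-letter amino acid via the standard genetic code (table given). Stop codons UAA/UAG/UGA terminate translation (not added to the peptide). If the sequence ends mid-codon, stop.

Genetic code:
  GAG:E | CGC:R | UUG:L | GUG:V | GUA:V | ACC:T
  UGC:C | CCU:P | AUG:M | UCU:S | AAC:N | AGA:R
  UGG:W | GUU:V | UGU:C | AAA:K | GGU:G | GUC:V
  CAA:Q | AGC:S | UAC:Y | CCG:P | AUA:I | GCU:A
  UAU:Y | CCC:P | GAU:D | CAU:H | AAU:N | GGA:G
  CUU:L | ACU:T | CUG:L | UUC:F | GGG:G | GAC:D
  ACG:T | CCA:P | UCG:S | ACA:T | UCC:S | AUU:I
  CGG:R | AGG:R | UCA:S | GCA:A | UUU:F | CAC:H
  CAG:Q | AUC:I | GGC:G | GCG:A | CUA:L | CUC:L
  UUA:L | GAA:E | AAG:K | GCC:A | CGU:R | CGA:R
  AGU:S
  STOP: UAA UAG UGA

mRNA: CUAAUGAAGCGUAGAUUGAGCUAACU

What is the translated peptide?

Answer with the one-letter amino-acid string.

Answer: MKRRLS

Derivation:
start AUG at pos 3
pos 3: AUG -> M; peptide=M
pos 6: AAG -> K; peptide=MK
pos 9: CGU -> R; peptide=MKR
pos 12: AGA -> R; peptide=MKRR
pos 15: UUG -> L; peptide=MKRRL
pos 18: AGC -> S; peptide=MKRRLS
pos 21: UAA -> STOP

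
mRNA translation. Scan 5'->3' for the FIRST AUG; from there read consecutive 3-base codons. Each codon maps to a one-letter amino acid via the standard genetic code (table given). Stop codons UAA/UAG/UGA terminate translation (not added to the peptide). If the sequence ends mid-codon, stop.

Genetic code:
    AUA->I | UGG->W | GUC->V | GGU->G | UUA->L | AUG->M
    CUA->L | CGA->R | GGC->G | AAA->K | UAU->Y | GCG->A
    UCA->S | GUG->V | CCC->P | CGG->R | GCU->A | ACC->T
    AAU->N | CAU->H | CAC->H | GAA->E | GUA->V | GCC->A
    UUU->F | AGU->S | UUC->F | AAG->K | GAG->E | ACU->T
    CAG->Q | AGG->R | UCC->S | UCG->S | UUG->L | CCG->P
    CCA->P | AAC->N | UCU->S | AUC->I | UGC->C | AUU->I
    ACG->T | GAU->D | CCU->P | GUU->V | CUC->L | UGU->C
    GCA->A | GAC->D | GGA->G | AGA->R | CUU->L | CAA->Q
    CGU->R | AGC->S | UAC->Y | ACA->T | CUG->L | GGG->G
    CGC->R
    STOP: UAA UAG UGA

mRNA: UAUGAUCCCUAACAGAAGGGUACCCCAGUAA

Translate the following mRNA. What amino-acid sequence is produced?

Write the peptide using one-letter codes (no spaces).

start AUG at pos 1
pos 1: AUG -> M; peptide=M
pos 4: AUC -> I; peptide=MI
pos 7: CCU -> P; peptide=MIP
pos 10: AAC -> N; peptide=MIPN
pos 13: AGA -> R; peptide=MIPNR
pos 16: AGG -> R; peptide=MIPNRR
pos 19: GUA -> V; peptide=MIPNRRV
pos 22: CCC -> P; peptide=MIPNRRVP
pos 25: CAG -> Q; peptide=MIPNRRVPQ
pos 28: UAA -> STOP

Answer: MIPNRRVPQ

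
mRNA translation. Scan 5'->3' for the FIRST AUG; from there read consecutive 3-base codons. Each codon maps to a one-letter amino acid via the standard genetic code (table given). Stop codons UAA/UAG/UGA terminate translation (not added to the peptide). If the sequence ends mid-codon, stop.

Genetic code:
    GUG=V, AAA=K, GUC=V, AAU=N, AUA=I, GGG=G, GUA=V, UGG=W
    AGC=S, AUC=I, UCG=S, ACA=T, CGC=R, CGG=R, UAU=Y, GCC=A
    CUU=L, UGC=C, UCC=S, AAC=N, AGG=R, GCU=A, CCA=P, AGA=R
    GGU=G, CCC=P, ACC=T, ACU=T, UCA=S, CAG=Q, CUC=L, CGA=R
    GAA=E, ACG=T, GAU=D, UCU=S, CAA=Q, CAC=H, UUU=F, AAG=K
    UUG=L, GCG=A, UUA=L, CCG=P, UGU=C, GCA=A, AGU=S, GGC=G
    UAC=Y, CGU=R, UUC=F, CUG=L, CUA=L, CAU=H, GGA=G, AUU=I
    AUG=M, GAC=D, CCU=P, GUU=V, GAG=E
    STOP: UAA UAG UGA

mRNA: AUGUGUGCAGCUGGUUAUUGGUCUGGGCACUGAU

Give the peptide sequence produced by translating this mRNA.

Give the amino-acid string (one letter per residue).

Answer: MCAAGYWSGH

Derivation:
start AUG at pos 0
pos 0: AUG -> M; peptide=M
pos 3: UGU -> C; peptide=MC
pos 6: GCA -> A; peptide=MCA
pos 9: GCU -> A; peptide=MCAA
pos 12: GGU -> G; peptide=MCAAG
pos 15: UAU -> Y; peptide=MCAAGY
pos 18: UGG -> W; peptide=MCAAGYW
pos 21: UCU -> S; peptide=MCAAGYWS
pos 24: GGG -> G; peptide=MCAAGYWSG
pos 27: CAC -> H; peptide=MCAAGYWSGH
pos 30: UGA -> STOP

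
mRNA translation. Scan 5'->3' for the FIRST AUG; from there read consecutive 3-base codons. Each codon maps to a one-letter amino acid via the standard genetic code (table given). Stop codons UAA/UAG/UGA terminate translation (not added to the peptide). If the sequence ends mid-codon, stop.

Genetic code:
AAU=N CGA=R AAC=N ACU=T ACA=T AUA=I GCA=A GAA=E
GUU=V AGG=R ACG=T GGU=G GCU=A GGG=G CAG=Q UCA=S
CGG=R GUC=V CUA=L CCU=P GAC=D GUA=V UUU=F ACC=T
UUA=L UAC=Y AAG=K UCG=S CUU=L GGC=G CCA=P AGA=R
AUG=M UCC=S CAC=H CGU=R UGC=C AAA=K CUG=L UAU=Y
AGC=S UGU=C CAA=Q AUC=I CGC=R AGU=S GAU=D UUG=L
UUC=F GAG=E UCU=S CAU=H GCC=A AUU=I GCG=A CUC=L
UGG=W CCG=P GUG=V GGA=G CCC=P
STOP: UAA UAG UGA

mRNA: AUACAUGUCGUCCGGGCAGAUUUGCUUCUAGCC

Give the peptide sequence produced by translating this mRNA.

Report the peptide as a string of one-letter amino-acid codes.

start AUG at pos 4
pos 4: AUG -> M; peptide=M
pos 7: UCG -> S; peptide=MS
pos 10: UCC -> S; peptide=MSS
pos 13: GGG -> G; peptide=MSSG
pos 16: CAG -> Q; peptide=MSSGQ
pos 19: AUU -> I; peptide=MSSGQI
pos 22: UGC -> C; peptide=MSSGQIC
pos 25: UUC -> F; peptide=MSSGQICF
pos 28: UAG -> STOP

Answer: MSSGQICF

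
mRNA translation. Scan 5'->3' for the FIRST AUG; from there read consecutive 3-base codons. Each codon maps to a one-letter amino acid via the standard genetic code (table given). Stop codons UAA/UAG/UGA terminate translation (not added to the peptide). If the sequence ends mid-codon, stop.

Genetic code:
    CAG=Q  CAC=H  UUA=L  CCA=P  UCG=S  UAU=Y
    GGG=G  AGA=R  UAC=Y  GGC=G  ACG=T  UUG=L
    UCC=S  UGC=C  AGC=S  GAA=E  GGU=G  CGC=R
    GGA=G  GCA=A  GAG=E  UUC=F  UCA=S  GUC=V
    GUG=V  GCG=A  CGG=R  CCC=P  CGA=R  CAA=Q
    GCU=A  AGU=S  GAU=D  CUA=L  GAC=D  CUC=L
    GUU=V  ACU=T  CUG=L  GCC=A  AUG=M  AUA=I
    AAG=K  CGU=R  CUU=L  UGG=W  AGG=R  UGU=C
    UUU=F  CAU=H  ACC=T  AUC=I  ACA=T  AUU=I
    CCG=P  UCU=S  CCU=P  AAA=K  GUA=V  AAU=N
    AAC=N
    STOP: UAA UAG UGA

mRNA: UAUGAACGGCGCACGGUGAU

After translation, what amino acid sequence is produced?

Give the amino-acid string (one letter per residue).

Answer: MNGAR

Derivation:
start AUG at pos 1
pos 1: AUG -> M; peptide=M
pos 4: AAC -> N; peptide=MN
pos 7: GGC -> G; peptide=MNG
pos 10: GCA -> A; peptide=MNGA
pos 13: CGG -> R; peptide=MNGAR
pos 16: UGA -> STOP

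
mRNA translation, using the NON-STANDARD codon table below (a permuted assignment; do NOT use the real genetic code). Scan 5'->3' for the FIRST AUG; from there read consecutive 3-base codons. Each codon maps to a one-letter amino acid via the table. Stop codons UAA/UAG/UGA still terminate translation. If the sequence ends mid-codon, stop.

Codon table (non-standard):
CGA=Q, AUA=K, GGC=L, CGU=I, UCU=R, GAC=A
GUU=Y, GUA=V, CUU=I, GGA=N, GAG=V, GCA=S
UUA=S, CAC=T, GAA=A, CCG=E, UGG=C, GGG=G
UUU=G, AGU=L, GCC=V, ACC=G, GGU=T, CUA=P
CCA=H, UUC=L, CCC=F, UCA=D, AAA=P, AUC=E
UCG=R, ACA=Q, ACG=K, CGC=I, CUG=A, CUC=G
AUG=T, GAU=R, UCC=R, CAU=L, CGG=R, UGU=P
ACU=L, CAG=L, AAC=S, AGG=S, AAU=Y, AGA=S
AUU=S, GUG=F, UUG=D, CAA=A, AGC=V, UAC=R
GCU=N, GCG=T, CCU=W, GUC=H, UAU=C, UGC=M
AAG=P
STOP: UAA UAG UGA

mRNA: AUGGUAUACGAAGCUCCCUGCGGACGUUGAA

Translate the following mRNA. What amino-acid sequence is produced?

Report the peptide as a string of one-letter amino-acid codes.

Answer: TVRANFMNI

Derivation:
start AUG at pos 0
pos 0: AUG -> T; peptide=T
pos 3: GUA -> V; peptide=TV
pos 6: UAC -> R; peptide=TVR
pos 9: GAA -> A; peptide=TVRA
pos 12: GCU -> N; peptide=TVRAN
pos 15: CCC -> F; peptide=TVRANF
pos 18: UGC -> M; peptide=TVRANFM
pos 21: GGA -> N; peptide=TVRANFMN
pos 24: CGU -> I; peptide=TVRANFMNI
pos 27: UGA -> STOP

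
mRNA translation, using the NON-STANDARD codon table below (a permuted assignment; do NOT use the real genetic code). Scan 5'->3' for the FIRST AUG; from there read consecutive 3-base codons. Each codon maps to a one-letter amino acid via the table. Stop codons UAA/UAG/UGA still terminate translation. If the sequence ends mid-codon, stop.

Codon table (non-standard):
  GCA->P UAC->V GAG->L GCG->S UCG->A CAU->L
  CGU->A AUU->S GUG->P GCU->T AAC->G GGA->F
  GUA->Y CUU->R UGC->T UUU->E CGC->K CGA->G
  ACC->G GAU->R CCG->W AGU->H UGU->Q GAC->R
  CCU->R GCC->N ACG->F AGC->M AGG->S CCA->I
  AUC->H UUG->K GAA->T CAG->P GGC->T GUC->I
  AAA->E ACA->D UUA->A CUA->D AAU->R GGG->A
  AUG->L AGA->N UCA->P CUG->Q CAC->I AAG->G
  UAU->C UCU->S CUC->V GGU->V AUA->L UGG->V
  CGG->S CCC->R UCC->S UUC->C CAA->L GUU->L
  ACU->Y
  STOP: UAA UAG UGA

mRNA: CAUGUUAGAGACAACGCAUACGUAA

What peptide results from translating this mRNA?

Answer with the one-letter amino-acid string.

Answer: LALDFLF

Derivation:
start AUG at pos 1
pos 1: AUG -> L; peptide=L
pos 4: UUA -> A; peptide=LA
pos 7: GAG -> L; peptide=LAL
pos 10: ACA -> D; peptide=LALD
pos 13: ACG -> F; peptide=LALDF
pos 16: CAU -> L; peptide=LALDFL
pos 19: ACG -> F; peptide=LALDFLF
pos 22: UAA -> STOP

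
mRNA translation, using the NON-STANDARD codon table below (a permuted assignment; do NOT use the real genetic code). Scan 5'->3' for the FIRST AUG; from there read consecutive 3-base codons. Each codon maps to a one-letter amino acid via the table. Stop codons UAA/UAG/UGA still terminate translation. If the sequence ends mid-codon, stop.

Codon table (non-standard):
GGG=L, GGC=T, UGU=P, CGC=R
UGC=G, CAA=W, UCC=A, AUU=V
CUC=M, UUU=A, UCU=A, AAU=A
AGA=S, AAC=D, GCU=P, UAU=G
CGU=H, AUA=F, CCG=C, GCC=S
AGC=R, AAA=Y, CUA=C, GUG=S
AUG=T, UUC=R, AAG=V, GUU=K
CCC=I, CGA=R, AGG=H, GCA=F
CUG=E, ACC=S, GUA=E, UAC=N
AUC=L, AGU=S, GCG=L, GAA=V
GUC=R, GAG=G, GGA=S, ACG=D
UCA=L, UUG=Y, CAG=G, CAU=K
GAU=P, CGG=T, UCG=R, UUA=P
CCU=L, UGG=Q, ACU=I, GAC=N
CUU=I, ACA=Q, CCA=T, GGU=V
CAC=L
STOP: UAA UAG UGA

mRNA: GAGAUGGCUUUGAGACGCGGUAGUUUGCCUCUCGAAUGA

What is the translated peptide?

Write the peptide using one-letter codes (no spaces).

start AUG at pos 3
pos 3: AUG -> T; peptide=T
pos 6: GCU -> P; peptide=TP
pos 9: UUG -> Y; peptide=TPY
pos 12: AGA -> S; peptide=TPYS
pos 15: CGC -> R; peptide=TPYSR
pos 18: GGU -> V; peptide=TPYSRV
pos 21: AGU -> S; peptide=TPYSRVS
pos 24: UUG -> Y; peptide=TPYSRVSY
pos 27: CCU -> L; peptide=TPYSRVSYL
pos 30: CUC -> M; peptide=TPYSRVSYLM
pos 33: GAA -> V; peptide=TPYSRVSYLMV
pos 36: UGA -> STOP

Answer: TPYSRVSYLMV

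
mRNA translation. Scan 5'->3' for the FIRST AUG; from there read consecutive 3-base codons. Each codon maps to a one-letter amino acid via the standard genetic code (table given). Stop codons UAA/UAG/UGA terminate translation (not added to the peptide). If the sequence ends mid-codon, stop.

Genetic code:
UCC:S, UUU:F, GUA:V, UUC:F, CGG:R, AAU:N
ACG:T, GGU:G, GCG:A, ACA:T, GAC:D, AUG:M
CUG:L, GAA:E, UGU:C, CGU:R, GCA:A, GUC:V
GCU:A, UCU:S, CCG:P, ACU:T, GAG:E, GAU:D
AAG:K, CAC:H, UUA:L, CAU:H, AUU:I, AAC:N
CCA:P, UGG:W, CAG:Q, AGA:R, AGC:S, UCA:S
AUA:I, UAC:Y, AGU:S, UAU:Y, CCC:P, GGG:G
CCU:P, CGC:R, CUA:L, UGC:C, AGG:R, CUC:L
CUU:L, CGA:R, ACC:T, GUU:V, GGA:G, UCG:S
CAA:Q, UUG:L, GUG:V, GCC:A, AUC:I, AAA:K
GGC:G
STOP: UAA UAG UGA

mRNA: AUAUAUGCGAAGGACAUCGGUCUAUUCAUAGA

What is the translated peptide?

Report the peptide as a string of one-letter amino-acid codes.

Answer: MRRTSVYS

Derivation:
start AUG at pos 4
pos 4: AUG -> M; peptide=M
pos 7: CGA -> R; peptide=MR
pos 10: AGG -> R; peptide=MRR
pos 13: ACA -> T; peptide=MRRT
pos 16: UCG -> S; peptide=MRRTS
pos 19: GUC -> V; peptide=MRRTSV
pos 22: UAU -> Y; peptide=MRRTSVY
pos 25: UCA -> S; peptide=MRRTSVYS
pos 28: UAG -> STOP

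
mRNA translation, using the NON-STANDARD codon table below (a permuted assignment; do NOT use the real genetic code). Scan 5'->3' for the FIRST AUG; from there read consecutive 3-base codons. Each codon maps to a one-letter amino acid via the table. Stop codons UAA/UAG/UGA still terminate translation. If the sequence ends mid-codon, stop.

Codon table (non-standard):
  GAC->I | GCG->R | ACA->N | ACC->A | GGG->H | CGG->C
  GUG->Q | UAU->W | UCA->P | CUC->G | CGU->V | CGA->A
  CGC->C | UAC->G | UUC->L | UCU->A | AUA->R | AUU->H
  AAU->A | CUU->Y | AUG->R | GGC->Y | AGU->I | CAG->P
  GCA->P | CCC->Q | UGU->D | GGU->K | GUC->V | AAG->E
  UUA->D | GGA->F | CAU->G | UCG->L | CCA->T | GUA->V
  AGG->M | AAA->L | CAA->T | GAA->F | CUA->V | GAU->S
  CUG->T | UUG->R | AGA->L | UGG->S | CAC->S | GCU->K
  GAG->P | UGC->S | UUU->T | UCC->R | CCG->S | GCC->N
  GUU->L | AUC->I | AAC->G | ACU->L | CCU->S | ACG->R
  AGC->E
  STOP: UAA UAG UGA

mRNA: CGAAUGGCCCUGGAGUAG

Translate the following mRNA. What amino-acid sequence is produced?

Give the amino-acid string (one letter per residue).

start AUG at pos 3
pos 3: AUG -> R; peptide=R
pos 6: GCC -> N; peptide=RN
pos 9: CUG -> T; peptide=RNT
pos 12: GAG -> P; peptide=RNTP
pos 15: UAG -> STOP

Answer: RNTP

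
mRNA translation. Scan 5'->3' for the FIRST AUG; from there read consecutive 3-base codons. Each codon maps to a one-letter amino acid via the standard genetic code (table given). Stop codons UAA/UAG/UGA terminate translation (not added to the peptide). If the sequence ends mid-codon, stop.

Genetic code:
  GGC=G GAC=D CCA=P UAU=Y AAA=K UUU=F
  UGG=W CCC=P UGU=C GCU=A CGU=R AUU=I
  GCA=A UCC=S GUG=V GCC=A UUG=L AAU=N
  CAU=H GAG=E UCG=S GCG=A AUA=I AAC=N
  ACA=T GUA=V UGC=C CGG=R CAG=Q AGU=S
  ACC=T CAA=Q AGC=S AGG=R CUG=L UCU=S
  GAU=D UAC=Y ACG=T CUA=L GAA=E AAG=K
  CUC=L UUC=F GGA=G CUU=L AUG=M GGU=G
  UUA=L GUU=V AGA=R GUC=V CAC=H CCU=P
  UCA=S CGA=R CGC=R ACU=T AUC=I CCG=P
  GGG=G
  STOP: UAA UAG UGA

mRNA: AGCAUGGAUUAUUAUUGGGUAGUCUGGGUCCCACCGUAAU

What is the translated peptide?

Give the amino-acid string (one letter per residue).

Answer: MDYYWVVWVPP

Derivation:
start AUG at pos 3
pos 3: AUG -> M; peptide=M
pos 6: GAU -> D; peptide=MD
pos 9: UAU -> Y; peptide=MDY
pos 12: UAU -> Y; peptide=MDYY
pos 15: UGG -> W; peptide=MDYYW
pos 18: GUA -> V; peptide=MDYYWV
pos 21: GUC -> V; peptide=MDYYWVV
pos 24: UGG -> W; peptide=MDYYWVVW
pos 27: GUC -> V; peptide=MDYYWVVWV
pos 30: CCA -> P; peptide=MDYYWVVWVP
pos 33: CCG -> P; peptide=MDYYWVVWVPP
pos 36: UAA -> STOP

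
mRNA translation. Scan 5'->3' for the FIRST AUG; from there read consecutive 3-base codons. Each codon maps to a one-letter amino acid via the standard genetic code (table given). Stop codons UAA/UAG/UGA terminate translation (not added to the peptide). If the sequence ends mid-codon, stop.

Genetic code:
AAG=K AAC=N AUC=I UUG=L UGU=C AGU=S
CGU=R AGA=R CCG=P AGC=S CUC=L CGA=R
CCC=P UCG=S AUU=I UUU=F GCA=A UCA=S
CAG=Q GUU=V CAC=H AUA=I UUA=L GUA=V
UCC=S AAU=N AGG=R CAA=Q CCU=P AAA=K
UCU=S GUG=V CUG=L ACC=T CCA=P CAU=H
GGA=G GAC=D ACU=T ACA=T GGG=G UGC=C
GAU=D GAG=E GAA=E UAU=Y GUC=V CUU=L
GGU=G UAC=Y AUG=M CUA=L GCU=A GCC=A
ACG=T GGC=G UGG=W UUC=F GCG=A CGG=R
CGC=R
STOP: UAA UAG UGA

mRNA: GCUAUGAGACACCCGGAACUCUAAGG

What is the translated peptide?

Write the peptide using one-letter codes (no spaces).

start AUG at pos 3
pos 3: AUG -> M; peptide=M
pos 6: AGA -> R; peptide=MR
pos 9: CAC -> H; peptide=MRH
pos 12: CCG -> P; peptide=MRHP
pos 15: GAA -> E; peptide=MRHPE
pos 18: CUC -> L; peptide=MRHPEL
pos 21: UAA -> STOP

Answer: MRHPEL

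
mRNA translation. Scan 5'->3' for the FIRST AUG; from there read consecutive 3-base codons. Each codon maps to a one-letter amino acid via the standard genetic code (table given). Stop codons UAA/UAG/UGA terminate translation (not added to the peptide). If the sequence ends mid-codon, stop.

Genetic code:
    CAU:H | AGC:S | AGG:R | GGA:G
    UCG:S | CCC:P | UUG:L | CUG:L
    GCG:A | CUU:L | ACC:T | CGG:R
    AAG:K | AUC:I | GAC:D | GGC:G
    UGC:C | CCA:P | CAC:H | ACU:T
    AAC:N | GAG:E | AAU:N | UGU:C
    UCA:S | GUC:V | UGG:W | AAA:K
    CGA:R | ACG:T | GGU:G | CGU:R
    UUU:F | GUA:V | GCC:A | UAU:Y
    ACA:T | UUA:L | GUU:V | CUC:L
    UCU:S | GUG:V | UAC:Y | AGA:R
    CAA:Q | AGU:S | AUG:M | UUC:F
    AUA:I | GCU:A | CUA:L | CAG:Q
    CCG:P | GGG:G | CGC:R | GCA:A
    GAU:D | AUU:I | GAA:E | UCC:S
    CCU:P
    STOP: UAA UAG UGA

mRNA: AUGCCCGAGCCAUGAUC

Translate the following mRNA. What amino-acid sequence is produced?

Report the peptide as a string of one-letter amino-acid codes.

start AUG at pos 0
pos 0: AUG -> M; peptide=M
pos 3: CCC -> P; peptide=MP
pos 6: GAG -> E; peptide=MPE
pos 9: CCA -> P; peptide=MPEP
pos 12: UGA -> STOP

Answer: MPEP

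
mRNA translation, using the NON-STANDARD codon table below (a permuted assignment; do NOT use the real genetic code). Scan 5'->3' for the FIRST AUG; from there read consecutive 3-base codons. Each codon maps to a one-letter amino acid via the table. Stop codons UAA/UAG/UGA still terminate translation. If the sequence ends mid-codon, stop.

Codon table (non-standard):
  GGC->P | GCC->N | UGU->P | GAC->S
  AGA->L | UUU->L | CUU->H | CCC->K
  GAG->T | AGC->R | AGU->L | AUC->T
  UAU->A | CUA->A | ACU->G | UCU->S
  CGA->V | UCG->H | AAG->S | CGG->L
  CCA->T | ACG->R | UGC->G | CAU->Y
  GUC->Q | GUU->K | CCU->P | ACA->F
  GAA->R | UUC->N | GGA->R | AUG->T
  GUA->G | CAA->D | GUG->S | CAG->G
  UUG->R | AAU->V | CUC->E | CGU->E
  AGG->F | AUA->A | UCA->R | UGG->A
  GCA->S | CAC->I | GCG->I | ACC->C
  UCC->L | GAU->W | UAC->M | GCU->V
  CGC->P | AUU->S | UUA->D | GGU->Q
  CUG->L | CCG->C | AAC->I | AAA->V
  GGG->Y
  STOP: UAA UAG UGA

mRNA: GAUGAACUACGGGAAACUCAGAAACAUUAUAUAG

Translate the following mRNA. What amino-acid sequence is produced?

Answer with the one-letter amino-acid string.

Answer: TIMYVELISA

Derivation:
start AUG at pos 1
pos 1: AUG -> T; peptide=T
pos 4: AAC -> I; peptide=TI
pos 7: UAC -> M; peptide=TIM
pos 10: GGG -> Y; peptide=TIMY
pos 13: AAA -> V; peptide=TIMYV
pos 16: CUC -> E; peptide=TIMYVE
pos 19: AGA -> L; peptide=TIMYVEL
pos 22: AAC -> I; peptide=TIMYVELI
pos 25: AUU -> S; peptide=TIMYVELIS
pos 28: AUA -> A; peptide=TIMYVELISA
pos 31: UAG -> STOP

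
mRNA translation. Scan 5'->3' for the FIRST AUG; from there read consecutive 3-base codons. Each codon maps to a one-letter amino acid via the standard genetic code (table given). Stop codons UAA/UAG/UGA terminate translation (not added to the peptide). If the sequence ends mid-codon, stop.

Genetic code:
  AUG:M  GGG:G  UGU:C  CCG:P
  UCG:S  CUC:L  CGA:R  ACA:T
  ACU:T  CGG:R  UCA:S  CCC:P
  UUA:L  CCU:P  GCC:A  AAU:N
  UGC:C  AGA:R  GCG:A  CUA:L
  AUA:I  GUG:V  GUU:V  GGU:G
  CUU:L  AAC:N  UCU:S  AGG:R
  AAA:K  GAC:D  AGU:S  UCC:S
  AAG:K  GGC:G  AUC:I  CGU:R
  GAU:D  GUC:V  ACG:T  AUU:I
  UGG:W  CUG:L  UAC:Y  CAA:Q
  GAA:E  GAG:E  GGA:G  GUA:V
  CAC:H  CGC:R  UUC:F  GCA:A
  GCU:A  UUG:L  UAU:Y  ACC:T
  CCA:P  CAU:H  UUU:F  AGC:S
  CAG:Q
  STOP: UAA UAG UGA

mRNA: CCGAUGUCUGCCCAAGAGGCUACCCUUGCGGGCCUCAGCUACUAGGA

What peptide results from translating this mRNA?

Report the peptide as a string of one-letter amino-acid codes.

Answer: MSAQEATLAGLSY

Derivation:
start AUG at pos 3
pos 3: AUG -> M; peptide=M
pos 6: UCU -> S; peptide=MS
pos 9: GCC -> A; peptide=MSA
pos 12: CAA -> Q; peptide=MSAQ
pos 15: GAG -> E; peptide=MSAQE
pos 18: GCU -> A; peptide=MSAQEA
pos 21: ACC -> T; peptide=MSAQEAT
pos 24: CUU -> L; peptide=MSAQEATL
pos 27: GCG -> A; peptide=MSAQEATLA
pos 30: GGC -> G; peptide=MSAQEATLAG
pos 33: CUC -> L; peptide=MSAQEATLAGL
pos 36: AGC -> S; peptide=MSAQEATLAGLS
pos 39: UAC -> Y; peptide=MSAQEATLAGLSY
pos 42: UAG -> STOP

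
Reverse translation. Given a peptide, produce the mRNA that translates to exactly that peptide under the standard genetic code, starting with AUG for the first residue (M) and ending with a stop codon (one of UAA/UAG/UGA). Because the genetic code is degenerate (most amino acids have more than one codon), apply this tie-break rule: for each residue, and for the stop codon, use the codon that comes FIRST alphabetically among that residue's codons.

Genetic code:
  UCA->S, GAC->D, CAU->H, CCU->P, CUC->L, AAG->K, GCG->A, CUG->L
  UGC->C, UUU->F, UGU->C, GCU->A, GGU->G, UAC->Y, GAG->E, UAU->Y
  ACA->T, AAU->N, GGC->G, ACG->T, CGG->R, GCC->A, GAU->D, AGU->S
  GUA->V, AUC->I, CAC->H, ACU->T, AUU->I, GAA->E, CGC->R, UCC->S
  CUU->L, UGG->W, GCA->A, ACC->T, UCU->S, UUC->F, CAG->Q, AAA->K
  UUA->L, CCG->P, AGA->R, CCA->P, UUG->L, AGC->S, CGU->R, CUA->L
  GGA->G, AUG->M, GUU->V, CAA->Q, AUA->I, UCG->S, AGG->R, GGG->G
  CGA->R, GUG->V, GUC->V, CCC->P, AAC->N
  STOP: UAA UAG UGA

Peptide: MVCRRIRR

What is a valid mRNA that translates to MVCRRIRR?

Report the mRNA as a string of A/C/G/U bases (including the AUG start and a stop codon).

Answer: mRNA: AUGGUAUGCAGAAGAAUAAGAAGAUAA

Derivation:
residue 1: M -> AUG (start codon)
residue 2: V codons sorted = GUA,GUC,GUG,GUU -> pick first = GUA
residue 3: C codons sorted = UGC,UGU -> pick first = UGC
residue 4: R codons sorted = AGA,AGG,CGA,CGC,CGG,CGU -> pick first = AGA
residue 5: R codons sorted = AGA,AGG,CGA,CGC,CGG,CGU -> pick first = AGA
residue 6: I codons sorted = AUA,AUC,AUU -> pick first = AUA
residue 7: R codons sorted = AGA,AGG,CGA,CGC,CGG,CGU -> pick first = AGA
residue 8: R codons sorted = AGA,AGG,CGA,CGC,CGG,CGU -> pick first = AGA
terminator: stop codons sorted = UAA,UAG,UGA -> pick first = UAA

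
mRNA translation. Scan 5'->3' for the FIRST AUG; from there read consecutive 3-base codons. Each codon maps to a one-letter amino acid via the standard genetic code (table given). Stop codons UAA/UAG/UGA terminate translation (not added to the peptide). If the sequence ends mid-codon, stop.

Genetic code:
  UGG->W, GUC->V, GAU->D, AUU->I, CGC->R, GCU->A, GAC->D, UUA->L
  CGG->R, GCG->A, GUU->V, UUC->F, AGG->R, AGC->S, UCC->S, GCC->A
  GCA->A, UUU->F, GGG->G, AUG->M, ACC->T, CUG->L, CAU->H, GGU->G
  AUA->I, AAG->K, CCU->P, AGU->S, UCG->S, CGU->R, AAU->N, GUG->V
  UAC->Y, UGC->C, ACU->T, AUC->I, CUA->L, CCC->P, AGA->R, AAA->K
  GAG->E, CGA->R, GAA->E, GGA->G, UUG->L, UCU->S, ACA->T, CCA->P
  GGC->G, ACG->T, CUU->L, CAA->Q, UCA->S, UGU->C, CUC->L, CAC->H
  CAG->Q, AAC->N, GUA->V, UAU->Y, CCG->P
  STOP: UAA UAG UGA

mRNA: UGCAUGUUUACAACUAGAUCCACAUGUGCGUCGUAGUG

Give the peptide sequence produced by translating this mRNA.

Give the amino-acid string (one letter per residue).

start AUG at pos 3
pos 3: AUG -> M; peptide=M
pos 6: UUU -> F; peptide=MF
pos 9: ACA -> T; peptide=MFT
pos 12: ACU -> T; peptide=MFTT
pos 15: AGA -> R; peptide=MFTTR
pos 18: UCC -> S; peptide=MFTTRS
pos 21: ACA -> T; peptide=MFTTRST
pos 24: UGU -> C; peptide=MFTTRSTC
pos 27: GCG -> A; peptide=MFTTRSTCA
pos 30: UCG -> S; peptide=MFTTRSTCAS
pos 33: UAG -> STOP

Answer: MFTTRSTCAS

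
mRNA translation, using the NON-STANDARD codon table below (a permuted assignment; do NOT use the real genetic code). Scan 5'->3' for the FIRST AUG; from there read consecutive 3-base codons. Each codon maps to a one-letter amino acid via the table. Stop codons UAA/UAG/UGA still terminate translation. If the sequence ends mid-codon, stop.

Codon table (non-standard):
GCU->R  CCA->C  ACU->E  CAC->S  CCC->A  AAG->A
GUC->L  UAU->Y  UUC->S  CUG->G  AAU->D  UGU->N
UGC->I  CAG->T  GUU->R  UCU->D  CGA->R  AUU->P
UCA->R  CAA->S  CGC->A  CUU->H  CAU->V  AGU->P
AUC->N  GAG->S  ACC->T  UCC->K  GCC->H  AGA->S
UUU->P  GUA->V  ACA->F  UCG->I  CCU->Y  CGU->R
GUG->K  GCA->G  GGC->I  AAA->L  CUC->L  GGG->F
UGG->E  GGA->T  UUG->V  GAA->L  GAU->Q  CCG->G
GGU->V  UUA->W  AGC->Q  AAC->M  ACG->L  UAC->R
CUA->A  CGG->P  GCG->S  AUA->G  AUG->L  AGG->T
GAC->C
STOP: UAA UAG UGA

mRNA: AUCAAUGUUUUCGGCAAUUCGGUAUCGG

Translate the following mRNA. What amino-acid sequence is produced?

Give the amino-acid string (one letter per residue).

Answer: LPIGPPYP

Derivation:
start AUG at pos 4
pos 4: AUG -> L; peptide=L
pos 7: UUU -> P; peptide=LP
pos 10: UCG -> I; peptide=LPI
pos 13: GCA -> G; peptide=LPIG
pos 16: AUU -> P; peptide=LPIGP
pos 19: CGG -> P; peptide=LPIGPP
pos 22: UAU -> Y; peptide=LPIGPPY
pos 25: CGG -> P; peptide=LPIGPPYP
pos 28: only 0 nt remain (<3), stop (end of mRNA)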